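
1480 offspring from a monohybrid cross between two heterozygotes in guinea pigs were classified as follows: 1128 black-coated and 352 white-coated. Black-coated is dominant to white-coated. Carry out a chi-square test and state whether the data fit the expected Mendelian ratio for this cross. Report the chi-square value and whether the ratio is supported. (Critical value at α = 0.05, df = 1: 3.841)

1.168; consistent

For a monohybrid cross between heterozygotes with complete dominance, the expected phenotypic ratio is 3:1.
Under the 3:1 hypothesis (Σ ratio = 4, N = 1480):
  black-coated: 1480 × 3/4 = 1110
  white-coated: 1480 × 1/4 = 370
χ² = Σ (O − E)² / E
  black-coated: (1128 − 1110)² / 1110 = 0.2919
  white-coated: (352 − 370)² / 370 = 0.8757
χ² = 0.2919 + 0.8757 = 1.1676 ≈ 1.168
Degrees of freedom = 2 − 1 = 1; critical value at α = 0.05 is 3.841.
Since 1.168 < 3.841, we fail to reject the null hypothesis — the data are consistent with the 3:1 ratio.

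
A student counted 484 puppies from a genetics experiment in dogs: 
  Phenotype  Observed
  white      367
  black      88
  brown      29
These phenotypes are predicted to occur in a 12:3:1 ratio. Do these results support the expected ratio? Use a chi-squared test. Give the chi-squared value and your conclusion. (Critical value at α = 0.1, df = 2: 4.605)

Expected counts for N = 484 under a 12:3:1 ratio (total parts = 16):
  white: 484 × 12/16 = 363
  black: 484 × 3/16 = 90.75
  brown: 484 × 1/16 = 30.25
χ² = Σ (O − E)² / E
  white: (367 − 363)² / 363 = 0.0441
  black: (88 − 90.75)² / 90.75 = 0.0833
  brown: (29 − 30.25)² / 30.25 = 0.0517
χ² = 0.0441 + 0.0833 + 0.0517 = 0.1791 ≈ 0.179
Degrees of freedom = 3 − 1 = 2; critical value at α = 0.1 is 4.605.
Since 0.179 < 4.605, we fail to reject the null hypothesis — the data are consistent with the 12:3:1 ratio.

0.179; consistent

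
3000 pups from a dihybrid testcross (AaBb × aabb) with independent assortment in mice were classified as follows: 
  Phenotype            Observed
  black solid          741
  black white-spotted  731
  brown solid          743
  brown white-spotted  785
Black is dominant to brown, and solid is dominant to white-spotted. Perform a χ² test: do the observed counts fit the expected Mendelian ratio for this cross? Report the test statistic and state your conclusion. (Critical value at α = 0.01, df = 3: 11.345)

2.288; consistent

A dihybrid testcross with independent assortment gives a 1:1:1:1 ratio.
The 1:1:1:1 ratio has 4 parts, so with N = 3000 the expected counts are:
  black solid: 3000 × 1/4 = 750
  black white-spotted: 3000 × 1/4 = 750
  brown solid: 3000 × 1/4 = 750
  brown white-spotted: 3000 × 1/4 = 750
χ² = Σ (O − E)² / E
  black solid: (741 − 750)² / 750 = 0.1080
  black white-spotted: (731 − 750)² / 750 = 0.4813
  brown solid: (743 − 750)² / 750 = 0.0653
  brown white-spotted: (785 − 750)² / 750 = 1.6333
χ² = 0.1080 + 0.4813 + 0.0653 + 1.6333 = 2.2879 ≈ 2.288
Degrees of freedom = 4 − 1 = 3; critical value at α = 0.01 is 11.345.
Since 2.288 < 11.345, we fail to reject the null hypothesis — the data are consistent with the 1:1:1:1 ratio.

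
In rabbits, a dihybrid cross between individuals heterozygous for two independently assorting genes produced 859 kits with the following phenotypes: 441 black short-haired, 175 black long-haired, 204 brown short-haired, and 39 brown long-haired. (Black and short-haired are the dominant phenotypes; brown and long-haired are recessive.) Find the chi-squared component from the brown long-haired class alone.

4.018

A dihybrid F₂ with independent assortment and complete dominance at both loci gives a 9:3:3:1 phenotypic ratio.
Under the 9:3:3:1 hypothesis (Σ ratio = 16, N = 859):
  black short-haired: 859 × 9/16 = 483.1875
  black long-haired: 859 × 3/16 = 161.0625
  brown short-haired: 859 × 3/16 = 161.0625
  brown long-haired: 859 × 1/16 = 53.6875
Contribution of brown long-haired: (39 − 53.6875)² / 53.6875 = 4.0181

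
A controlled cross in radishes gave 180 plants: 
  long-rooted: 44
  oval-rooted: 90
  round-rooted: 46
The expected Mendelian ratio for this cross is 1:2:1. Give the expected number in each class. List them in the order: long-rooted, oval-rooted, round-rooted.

45, 90, 45

The 1:2:1 ratio has 4 parts, so with N = 180 the expected counts are:
  long-rooted: 180 × 1/4 = 45
  oval-rooted: 180 × 2/4 = 90
  round-rooted: 180 × 1/4 = 45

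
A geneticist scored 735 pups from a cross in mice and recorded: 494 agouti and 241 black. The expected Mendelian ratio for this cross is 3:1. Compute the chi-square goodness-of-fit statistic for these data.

23.783

Expected counts for N = 735 under a 3:1 ratio (total parts = 4):
  agouti: 735 × 3/4 = 551.25
  black: 735 × 1/4 = 183.75
χ² = Σ (O − E)² / E
  agouti: (494 − 551.25)² / 551.25 = 5.9457
  black: (241 − 183.75)² / 183.75 = 17.8371
χ² = 5.9457 + 17.8371 = 23.7828 ≈ 23.783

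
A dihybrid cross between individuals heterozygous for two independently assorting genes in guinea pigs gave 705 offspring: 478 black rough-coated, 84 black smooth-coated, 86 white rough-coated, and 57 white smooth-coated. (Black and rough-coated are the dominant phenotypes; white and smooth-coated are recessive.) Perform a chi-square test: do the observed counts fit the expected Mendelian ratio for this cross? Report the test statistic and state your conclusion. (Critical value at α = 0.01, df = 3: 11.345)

54.227; not consistent

A dihybrid F₂ with independent assortment and complete dominance at both loci gives a 9:3:3:1 phenotypic ratio.
Under the 9:3:3:1 hypothesis (Σ ratio = 16, N = 705):
  black rough-coated: 705 × 9/16 = 396.5625
  black smooth-coated: 705 × 3/16 = 132.1875
  white rough-coated: 705 × 3/16 = 132.1875
  white smooth-coated: 705 × 1/16 = 44.0625
χ² = Σ (O − E)² / E
  black rough-coated: (478 − 396.5625)² / 396.5625 = 16.7239
  black smooth-coated: (84 − 132.1875)² / 132.1875 = 17.5662
  white rough-coated: (86 − 132.1875)² / 132.1875 = 16.1383
  white smooth-coated: (57 − 44.0625)² / 44.0625 = 3.7987
χ² = 16.7239 + 17.5662 + 16.1383 + 3.7987 = 54.2271 ≈ 54.227
Degrees of freedom = 4 − 1 = 3; critical value at α = 0.01 is 11.345.
Since 54.227 > 11.345, we reject the null hypothesis — the data do not fit the 9:3:3:1 ratio.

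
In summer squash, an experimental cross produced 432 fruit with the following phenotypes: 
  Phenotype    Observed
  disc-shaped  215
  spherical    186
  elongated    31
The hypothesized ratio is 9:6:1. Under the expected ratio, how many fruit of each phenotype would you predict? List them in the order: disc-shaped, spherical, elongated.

243, 162, 27

The 9:6:1 ratio has 16 parts, so with N = 432 the expected counts are:
  disc-shaped: 432 × 9/16 = 243
  spherical: 432 × 6/16 = 162
  elongated: 432 × 1/16 = 27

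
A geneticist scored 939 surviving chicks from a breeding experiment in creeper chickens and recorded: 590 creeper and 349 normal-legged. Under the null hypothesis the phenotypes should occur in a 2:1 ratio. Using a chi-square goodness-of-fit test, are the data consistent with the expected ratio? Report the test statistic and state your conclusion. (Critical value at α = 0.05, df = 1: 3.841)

6.211; not consistent

The 2:1 ratio has 3 parts, so with N = 939 the expected counts are:
  creeper: 939 × 2/3 = 626
  normal-legged: 939 × 1/3 = 313
χ² = Σ (O − E)² / E
  creeper: (590 − 626)² / 626 = 2.0703
  normal-legged: (349 − 313)² / 313 = 4.1406
χ² = 2.0703 + 4.1406 = 6.2109 ≈ 6.211
Degrees of freedom = 2 − 1 = 1; critical value at α = 0.05 is 3.841.
Since 6.211 > 3.841, we reject the null hypothesis — the data do not fit the 2:1 ratio.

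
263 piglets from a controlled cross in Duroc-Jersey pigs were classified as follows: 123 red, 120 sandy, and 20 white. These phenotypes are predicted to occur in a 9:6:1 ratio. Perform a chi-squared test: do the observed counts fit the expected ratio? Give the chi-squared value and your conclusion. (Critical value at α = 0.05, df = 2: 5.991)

Total ratio parts = 16. Expected numbers out of 263:
  red: 263 × 9/16 = 147.9375
  sandy: 263 × 6/16 = 98.625
  white: 263 × 1/16 = 16.4375
χ² = Σ (O − E)² / E
  red: (123 − 147.9375)² / 147.9375 = 4.2037
  sandy: (120 − 98.625)² / 98.625 = 4.6326
  white: (20 − 16.4375)² / 16.4375 = 0.7721
χ² = 4.2037 + 4.6326 + 0.7721 = 9.6084 ≈ 9.608
Degrees of freedom = 3 − 1 = 2; critical value at α = 0.05 is 5.991.
Since 9.608 > 5.991, we reject the null hypothesis — the data do not fit the 9:6:1 ratio.

9.608; not consistent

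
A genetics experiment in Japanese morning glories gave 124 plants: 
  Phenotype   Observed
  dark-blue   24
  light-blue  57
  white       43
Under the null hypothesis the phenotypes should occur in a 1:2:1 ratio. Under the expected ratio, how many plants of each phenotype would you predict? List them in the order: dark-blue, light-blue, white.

Total ratio parts = 4. Expected numbers out of 124:
  dark-blue: 124 × 1/4 = 31
  light-blue: 124 × 2/4 = 62
  white: 124 × 1/4 = 31

31, 62, 31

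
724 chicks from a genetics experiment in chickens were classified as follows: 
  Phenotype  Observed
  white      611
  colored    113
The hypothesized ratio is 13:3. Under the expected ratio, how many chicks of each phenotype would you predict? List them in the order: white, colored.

Expected counts for N = 724 under a 13:3 ratio (total parts = 16):
  white: 724 × 13/16 = 588.25
  colored: 724 × 3/16 = 135.75

588.25, 135.75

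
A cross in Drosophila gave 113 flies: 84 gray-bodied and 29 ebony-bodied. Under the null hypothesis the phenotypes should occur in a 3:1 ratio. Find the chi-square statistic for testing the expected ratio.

The 3:1 ratio has 4 parts, so with N = 113 the expected counts are:
  gray-bodied: 113 × 3/4 = 84.75
  ebony-bodied: 113 × 1/4 = 28.25
χ² = Σ (O − E)² / E
  gray-bodied: (84 − 84.75)² / 84.75 = 0.0066
  ebony-bodied: (29 − 28.25)² / 28.25 = 0.0199
χ² = 0.0066 + 0.0199 = 0.0265 ≈ 0.027

0.027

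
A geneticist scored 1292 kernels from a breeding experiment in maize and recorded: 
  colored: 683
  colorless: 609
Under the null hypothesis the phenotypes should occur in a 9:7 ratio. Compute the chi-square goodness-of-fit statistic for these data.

6.020

The 9:7 ratio has 16 parts, so with N = 1292 the expected counts are:
  colored: 1292 × 9/16 = 726.75
  colorless: 1292 × 7/16 = 565.25
χ² = Σ (O − E)² / E
  colored: (683 − 726.75)² / 726.75 = 2.6337
  colorless: (609 − 565.25)² / 565.25 = 3.3862
χ² = 2.6337 + 3.3862 = 6.0199 ≈ 6.020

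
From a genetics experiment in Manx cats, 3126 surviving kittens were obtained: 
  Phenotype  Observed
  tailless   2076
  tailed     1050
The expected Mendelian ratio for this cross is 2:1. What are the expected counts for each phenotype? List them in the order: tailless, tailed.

Total ratio parts = 3. Expected numbers out of 3126:
  tailless: 3126 × 2/3 = 2084
  tailed: 3126 × 1/3 = 1042

2084, 1042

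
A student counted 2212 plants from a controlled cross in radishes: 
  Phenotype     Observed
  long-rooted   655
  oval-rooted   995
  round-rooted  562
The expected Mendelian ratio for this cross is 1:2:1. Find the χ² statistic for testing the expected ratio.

30.100

Under the 1:2:1 hypothesis (Σ ratio = 4, N = 2212):
  long-rooted: 2212 × 1/4 = 553
  oval-rooted: 2212 × 2/4 = 1106
  round-rooted: 2212 × 1/4 = 553
χ² = Σ (O − E)² / E
  long-rooted: (655 − 553)² / 553 = 18.8137
  oval-rooted: (995 − 1106)² / 1106 = 11.1401
  round-rooted: (562 − 553)² / 553 = 0.1465
χ² = 18.8137 + 11.1401 + 0.1465 = 30.1003 ≈ 30.100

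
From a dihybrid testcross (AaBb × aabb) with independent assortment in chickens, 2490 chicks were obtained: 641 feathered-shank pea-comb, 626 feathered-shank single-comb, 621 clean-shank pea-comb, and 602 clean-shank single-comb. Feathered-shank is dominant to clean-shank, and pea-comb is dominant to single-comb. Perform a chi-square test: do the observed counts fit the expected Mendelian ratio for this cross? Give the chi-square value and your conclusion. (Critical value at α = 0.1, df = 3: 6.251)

A dihybrid testcross with independent assortment gives a 1:1:1:1 ratio.
Under the 1:1:1:1 hypothesis (Σ ratio = 4, N = 2490):
  feathered-shank pea-comb: 2490 × 1/4 = 622.5
  feathered-shank single-comb: 2490 × 1/4 = 622.5
  clean-shank pea-comb: 2490 × 1/4 = 622.5
  clean-shank single-comb: 2490 × 1/4 = 622.5
χ² = Σ (O − E)² / E
  feathered-shank pea-comb: (641 − 622.5)² / 622.5 = 0.5498
  feathered-shank single-comb: (626 − 622.5)² / 622.5 = 0.0197
  clean-shank pea-comb: (621 − 622.5)² / 622.5 = 0.0036
  clean-shank single-comb: (602 − 622.5)² / 622.5 = 0.6751
χ² = 0.5498 + 0.0197 + 0.0036 + 0.6751 = 1.2482 ≈ 1.248
Degrees of freedom = 4 − 1 = 3; critical value at α = 0.1 is 6.251.
Since 1.248 < 6.251, we fail to reject the null hypothesis — the data are consistent with the 1:1:1:1 ratio.

1.248; consistent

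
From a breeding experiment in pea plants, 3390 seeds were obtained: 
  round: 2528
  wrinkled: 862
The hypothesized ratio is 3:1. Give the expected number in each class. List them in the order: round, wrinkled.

Expected counts for N = 3390 under a 3:1 ratio (total parts = 4):
  round: 3390 × 3/4 = 2542.5
  wrinkled: 3390 × 1/4 = 847.5

2542.5, 847.5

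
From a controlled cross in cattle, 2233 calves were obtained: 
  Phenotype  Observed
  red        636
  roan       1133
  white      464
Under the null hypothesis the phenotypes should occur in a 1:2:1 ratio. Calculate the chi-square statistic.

The 1:2:1 ratio has 4 parts, so with N = 2233 the expected counts are:
  red: 2233 × 1/4 = 558.25
  roan: 2233 × 2/4 = 1116.5
  white: 2233 × 1/4 = 558.25
χ² = Σ (O − E)² / E
  red: (636 − 558.25)² / 558.25 = 10.8286
  roan: (1133 − 1116.5)² / 1116.5 = 0.2438
  white: (464 − 558.25)² / 558.25 = 15.9123
χ² = 10.8286 + 0.2438 + 15.9123 = 26.9847 ≈ 26.985

26.985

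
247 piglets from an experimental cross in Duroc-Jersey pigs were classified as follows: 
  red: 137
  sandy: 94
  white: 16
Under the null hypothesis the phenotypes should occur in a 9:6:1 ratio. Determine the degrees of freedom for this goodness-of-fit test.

A goodness-of-fit test with 3 phenotype classes has df = 3 − 1 = 2.

2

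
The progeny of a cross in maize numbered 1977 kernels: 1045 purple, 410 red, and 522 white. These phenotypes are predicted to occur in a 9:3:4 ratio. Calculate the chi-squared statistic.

The 9:3:4 ratio has 16 parts, so with N = 1977 the expected counts are:
  purple: 1977 × 9/16 = 1112.0625
  red: 1977 × 3/16 = 370.6875
  white: 1977 × 4/16 = 494.25
χ² = Σ (O − E)² / E
  purple: (1045 − 1112.0625)² / 1112.0625 = 4.0442
  red: (410 − 370.6875)² / 370.6875 = 4.1692
  white: (522 − 494.25)² / 494.25 = 1.5580
χ² = 4.0442 + 4.1692 + 1.5580 = 9.7714 ≈ 9.771

9.771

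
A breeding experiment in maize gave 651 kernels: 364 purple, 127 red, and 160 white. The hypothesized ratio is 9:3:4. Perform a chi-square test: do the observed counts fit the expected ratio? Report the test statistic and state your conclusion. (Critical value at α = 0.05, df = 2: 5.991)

0.259; consistent

The 9:3:4 ratio has 16 parts, so with N = 651 the expected counts are:
  purple: 651 × 9/16 = 366.1875
  red: 651 × 3/16 = 122.0625
  white: 651 × 4/16 = 162.75
χ² = Σ (O − E)² / E
  purple: (364 − 366.1875)² / 366.1875 = 0.0131
  red: (127 − 122.0625)² / 122.0625 = 0.1997
  white: (160 − 162.75)² / 162.75 = 0.0465
χ² = 0.0131 + 0.1997 + 0.0465 = 0.2593 ≈ 0.259
Degrees of freedom = 3 − 1 = 2; critical value at α = 0.05 is 5.991.
Since 0.259 < 5.991, we fail to reject the null hypothesis — the data are consistent with the 9:3:4 ratio.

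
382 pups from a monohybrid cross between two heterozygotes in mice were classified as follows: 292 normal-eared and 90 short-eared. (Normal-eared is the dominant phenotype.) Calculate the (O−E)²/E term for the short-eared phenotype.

0.317

For a monohybrid cross between heterozygotes with complete dominance, the expected phenotypic ratio is 3:1.
Total ratio parts = 4. Expected numbers out of 382:
  normal-eared: 382 × 3/4 = 286.5
  short-eared: 382 × 1/4 = 95.5
Contribution of short-eared: (90 − 95.5)² / 95.5 = 0.3168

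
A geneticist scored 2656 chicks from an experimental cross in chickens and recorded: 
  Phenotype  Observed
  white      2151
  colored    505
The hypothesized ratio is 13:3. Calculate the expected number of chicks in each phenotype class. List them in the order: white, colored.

The 13:3 ratio has 16 parts, so with N = 2656 the expected counts are:
  white: 2656 × 13/16 = 2158
  colored: 2656 × 3/16 = 498

2158, 498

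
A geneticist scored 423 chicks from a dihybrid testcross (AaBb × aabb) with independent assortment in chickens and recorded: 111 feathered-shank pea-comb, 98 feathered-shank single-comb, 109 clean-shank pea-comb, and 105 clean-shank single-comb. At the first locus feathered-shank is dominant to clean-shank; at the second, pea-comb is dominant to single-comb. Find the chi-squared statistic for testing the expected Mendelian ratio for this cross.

0.934

A dihybrid testcross with independent assortment gives a 1:1:1:1 ratio.
Under the 1:1:1:1 hypothesis (Σ ratio = 4, N = 423):
  feathered-shank pea-comb: 423 × 1/4 = 105.75
  feathered-shank single-comb: 423 × 1/4 = 105.75
  clean-shank pea-comb: 423 × 1/4 = 105.75
  clean-shank single-comb: 423 × 1/4 = 105.75
χ² = Σ (O − E)² / E
  feathered-shank pea-comb: (111 − 105.75)² / 105.75 = 0.2606
  feathered-shank single-comb: (98 − 105.75)² / 105.75 = 0.5680
  clean-shank pea-comb: (109 − 105.75)² / 105.75 = 0.0999
  clean-shank single-comb: (105 − 105.75)² / 105.75 = 0.0053
χ² = 0.2606 + 0.5680 + 0.0999 + 0.0053 = 0.9338 ≈ 0.934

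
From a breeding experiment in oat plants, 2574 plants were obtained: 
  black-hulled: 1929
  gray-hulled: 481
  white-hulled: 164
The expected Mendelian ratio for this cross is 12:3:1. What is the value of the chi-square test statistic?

0.067

Expected counts for N = 2574 under a 12:3:1 ratio (total parts = 16):
  black-hulled: 2574 × 12/16 = 1930.5
  gray-hulled: 2574 × 3/16 = 482.625
  white-hulled: 2574 × 1/16 = 160.875
χ² = Σ (O − E)² / E
  black-hulled: (1929 − 1930.5)² / 1930.5 = 0.0012
  gray-hulled: (481 − 482.625)² / 482.625 = 0.0055
  white-hulled: (164 − 160.875)² / 160.875 = 0.0607
χ² = 0.0012 + 0.0055 + 0.0607 = 0.0674 ≈ 0.067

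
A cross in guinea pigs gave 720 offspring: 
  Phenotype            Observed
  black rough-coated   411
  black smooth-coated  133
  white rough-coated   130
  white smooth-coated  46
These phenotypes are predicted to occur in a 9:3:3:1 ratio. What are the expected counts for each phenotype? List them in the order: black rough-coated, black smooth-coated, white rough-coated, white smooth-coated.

Total ratio parts = 16. Expected numbers out of 720:
  black rough-coated: 720 × 9/16 = 405
  black smooth-coated: 720 × 3/16 = 135
  white rough-coated: 720 × 3/16 = 135
  white smooth-coated: 720 × 1/16 = 45

405, 135, 135, 45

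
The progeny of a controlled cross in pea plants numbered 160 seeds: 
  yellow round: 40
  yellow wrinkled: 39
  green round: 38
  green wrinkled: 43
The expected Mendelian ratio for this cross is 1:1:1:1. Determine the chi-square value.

The 1:1:1:1 ratio has 4 parts, so with N = 160 the expected counts are:
  yellow round: 160 × 1/4 = 40
  yellow wrinkled: 160 × 1/4 = 40
  green round: 160 × 1/4 = 40
  green wrinkled: 160 × 1/4 = 40
χ² = Σ (O − E)² / E
  yellow round: (40 − 40)² / 40 = 0.0000
  yellow wrinkled: (39 − 40)² / 40 = 0.0250
  green round: (38 − 40)² / 40 = 0.1000
  green wrinkled: (43 − 40)² / 40 = 0.2250
χ² = 0.0000 + 0.0250 + 0.1000 + 0.2250 = 0.350

0.350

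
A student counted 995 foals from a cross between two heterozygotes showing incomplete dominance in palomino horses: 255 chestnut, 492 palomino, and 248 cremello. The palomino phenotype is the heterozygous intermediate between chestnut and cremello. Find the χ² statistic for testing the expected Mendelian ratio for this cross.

0.220

With incomplete dominance, a heterozygote × heterozygote cross gives a 1:2:1 phenotypic ratio.
The 1:2:1 ratio has 4 parts, so with N = 995 the expected counts are:
  chestnut: 995 × 1/4 = 248.75
  palomino: 995 × 2/4 = 497.5
  cremello: 995 × 1/4 = 248.75
χ² = Σ (O − E)² / E
  chestnut: (255 − 248.75)² / 248.75 = 0.1570
  palomino: (492 − 497.5)² / 497.5 = 0.0608
  cremello: (248 − 248.75)² / 248.75 = 0.0023
χ² = 0.1570 + 0.0608 + 0.0023 = 0.2201 ≈ 0.220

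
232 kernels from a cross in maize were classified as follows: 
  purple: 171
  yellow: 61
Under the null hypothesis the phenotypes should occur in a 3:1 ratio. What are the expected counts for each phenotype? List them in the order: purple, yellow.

174, 58

Total ratio parts = 4. Expected numbers out of 232:
  purple: 232 × 3/4 = 174
  yellow: 232 × 1/4 = 58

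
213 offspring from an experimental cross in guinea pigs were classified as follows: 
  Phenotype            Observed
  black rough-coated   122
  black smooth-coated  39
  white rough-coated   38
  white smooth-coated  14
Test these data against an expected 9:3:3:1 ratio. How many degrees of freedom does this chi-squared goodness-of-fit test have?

A goodness-of-fit test with 4 phenotype classes has df = 4 − 1 = 3.

3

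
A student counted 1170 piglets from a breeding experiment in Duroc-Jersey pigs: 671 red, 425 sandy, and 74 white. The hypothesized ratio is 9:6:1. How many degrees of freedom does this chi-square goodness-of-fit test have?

2

A goodness-of-fit test with 3 phenotype classes has df = 3 − 1 = 2.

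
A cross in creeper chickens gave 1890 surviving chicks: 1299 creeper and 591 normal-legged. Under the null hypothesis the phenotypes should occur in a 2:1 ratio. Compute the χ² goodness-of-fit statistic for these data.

Expected counts for N = 1890 under a 2:1 ratio (total parts = 3):
  creeper: 1890 × 2/3 = 1260
  normal-legged: 1890 × 1/3 = 630
χ² = Σ (O − E)² / E
  creeper: (1299 − 1260)² / 1260 = 1.2071
  normal-legged: (591 − 630)² / 630 = 2.4143
χ² = 1.2071 + 2.4143 = 3.6214 ≈ 3.621

3.621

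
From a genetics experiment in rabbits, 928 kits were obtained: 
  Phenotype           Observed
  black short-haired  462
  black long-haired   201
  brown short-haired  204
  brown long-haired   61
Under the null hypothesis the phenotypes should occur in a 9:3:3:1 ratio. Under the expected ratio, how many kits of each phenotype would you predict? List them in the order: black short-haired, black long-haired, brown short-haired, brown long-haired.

Under the 9:3:3:1 hypothesis (Σ ratio = 16, N = 928):
  black short-haired: 928 × 9/16 = 522
  black long-haired: 928 × 3/16 = 174
  brown short-haired: 928 × 3/16 = 174
  brown long-haired: 928 × 1/16 = 58

522, 174, 174, 58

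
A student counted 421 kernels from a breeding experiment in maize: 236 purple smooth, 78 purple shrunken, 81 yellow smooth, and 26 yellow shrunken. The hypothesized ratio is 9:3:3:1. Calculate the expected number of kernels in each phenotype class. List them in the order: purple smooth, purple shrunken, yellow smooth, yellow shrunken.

236.8125, 78.9375, 78.9375, 26.3125

Under the 9:3:3:1 hypothesis (Σ ratio = 16, N = 421):
  purple smooth: 421 × 9/16 = 236.8125
  purple shrunken: 421 × 3/16 = 78.9375
  yellow smooth: 421 × 3/16 = 78.9375
  yellow shrunken: 421 × 1/16 = 26.3125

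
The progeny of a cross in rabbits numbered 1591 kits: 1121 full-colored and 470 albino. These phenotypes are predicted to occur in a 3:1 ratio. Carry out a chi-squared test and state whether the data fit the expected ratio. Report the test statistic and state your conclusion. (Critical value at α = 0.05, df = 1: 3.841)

The 3:1 ratio has 4 parts, so with N = 1591 the expected counts are:
  full-colored: 1591 × 3/4 = 1193.25
  albino: 1591 × 1/4 = 397.75
χ² = Σ (O − E)² / E
  full-colored: (1121 − 1193.25)² / 1193.25 = 4.3747
  albino: (470 − 397.75)² / 397.75 = 13.1240
χ² = 4.3747 + 13.1240 = 17.4987 ≈ 17.499
Degrees of freedom = 2 − 1 = 1; critical value at α = 0.05 is 3.841.
Since 17.499 > 3.841, we reject the null hypothesis — the data do not fit the 3:1 ratio.

17.499; not consistent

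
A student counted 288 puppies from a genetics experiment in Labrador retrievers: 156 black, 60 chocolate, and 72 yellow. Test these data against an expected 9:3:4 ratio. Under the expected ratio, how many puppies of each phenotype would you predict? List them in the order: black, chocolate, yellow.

162, 54, 72

The 9:3:4 ratio has 16 parts, so with N = 288 the expected counts are:
  black: 288 × 9/16 = 162
  chocolate: 288 × 3/16 = 54
  yellow: 288 × 4/16 = 72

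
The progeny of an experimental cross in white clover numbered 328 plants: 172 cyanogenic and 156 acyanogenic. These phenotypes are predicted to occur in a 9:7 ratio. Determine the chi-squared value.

1.936

Expected counts for N = 328 under a 9:7 ratio (total parts = 16):
  cyanogenic: 328 × 9/16 = 184.5
  acyanogenic: 328 × 7/16 = 143.5
χ² = Σ (O − E)² / E
  cyanogenic: (172 − 184.5)² / 184.5 = 0.8469
  acyanogenic: (156 − 143.5)² / 143.5 = 1.0889
χ² = 0.8469 + 1.0889 = 1.9358 ≈ 1.936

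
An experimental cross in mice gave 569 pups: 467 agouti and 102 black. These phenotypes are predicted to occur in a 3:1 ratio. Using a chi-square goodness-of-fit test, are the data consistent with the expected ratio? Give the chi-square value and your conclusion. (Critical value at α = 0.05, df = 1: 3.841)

Total ratio parts = 4. Expected numbers out of 569:
  agouti: 569 × 3/4 = 426.75
  black: 569 × 1/4 = 142.25
χ² = Σ (O − E)² / E
  agouti: (467 − 426.75)² / 426.75 = 3.7963
  black: (102 − 142.25)² / 142.25 = 11.3888
χ² = 3.7963 + 11.3888 = 15.1851 ≈ 15.185
Degrees of freedom = 2 − 1 = 1; critical value at α = 0.05 is 3.841.
Since 15.185 > 3.841, we reject the null hypothesis — the data do not fit the 3:1 ratio.

15.185; not consistent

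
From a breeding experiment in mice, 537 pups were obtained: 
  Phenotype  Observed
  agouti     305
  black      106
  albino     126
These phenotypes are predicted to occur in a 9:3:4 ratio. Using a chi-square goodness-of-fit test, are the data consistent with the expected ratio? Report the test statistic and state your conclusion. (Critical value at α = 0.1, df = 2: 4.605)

0.816; consistent

Total ratio parts = 16. Expected numbers out of 537:
  agouti: 537 × 9/16 = 302.0625
  black: 537 × 3/16 = 100.6875
  albino: 537 × 4/16 = 134.25
χ² = Σ (O − E)² / E
  agouti: (305 − 302.0625)² / 302.0625 = 0.0286
  black: (106 − 100.6875)² / 100.6875 = 0.2803
  albino: (126 − 134.25)² / 134.25 = 0.5070
χ² = 0.0286 + 0.2803 + 0.5070 = 0.8159 ≈ 0.816
Degrees of freedom = 3 − 1 = 2; critical value at α = 0.1 is 4.605.
Since 0.816 < 4.605, we fail to reject the null hypothesis — the data are consistent with the 9:3:4 ratio.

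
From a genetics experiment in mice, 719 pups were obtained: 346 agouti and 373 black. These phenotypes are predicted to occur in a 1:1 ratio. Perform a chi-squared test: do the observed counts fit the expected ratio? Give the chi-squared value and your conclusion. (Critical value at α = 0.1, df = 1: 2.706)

1.014; consistent

Total ratio parts = 2. Expected numbers out of 719:
  agouti: 719 × 1/2 = 359.5
  black: 719 × 1/2 = 359.5
χ² = Σ (O − E)² / E
  agouti: (346 − 359.5)² / 359.5 = 0.5070
  black: (373 − 359.5)² / 359.5 = 0.5070
χ² = 0.5070 + 0.5070 = 1.014
Degrees of freedom = 2 − 1 = 1; critical value at α = 0.1 is 2.706.
Since 1.014 < 2.706, we fail to reject the null hypothesis — the data are consistent with the 1:1 ratio.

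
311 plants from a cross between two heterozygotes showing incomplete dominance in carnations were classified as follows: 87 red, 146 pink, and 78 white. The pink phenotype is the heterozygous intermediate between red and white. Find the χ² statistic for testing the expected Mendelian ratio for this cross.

1.682

With incomplete dominance, a heterozygote × heterozygote cross gives a 1:2:1 phenotypic ratio.
Total ratio parts = 4. Expected numbers out of 311:
  red: 311 × 1/4 = 77.75
  pink: 311 × 2/4 = 155.5
  white: 311 × 1/4 = 77.75
χ² = Σ (O − E)² / E
  red: (87 − 77.75)² / 77.75 = 1.1005
  pink: (146 − 155.5)² / 155.5 = 0.5804
  white: (78 − 77.75)² / 77.75 = 0.0008
χ² = 1.1005 + 0.5804 + 0.0008 = 1.6817 ≈ 1.682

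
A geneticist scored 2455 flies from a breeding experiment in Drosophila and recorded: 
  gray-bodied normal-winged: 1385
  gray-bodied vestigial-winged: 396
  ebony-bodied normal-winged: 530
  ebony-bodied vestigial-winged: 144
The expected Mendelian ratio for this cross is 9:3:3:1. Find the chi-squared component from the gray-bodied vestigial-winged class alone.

The 9:3:3:1 ratio has 16 parts, so with N = 2455 the expected counts are:
  gray-bodied normal-winged: 2455 × 9/16 = 1380.9375
  gray-bodied vestigial-winged: 2455 × 3/16 = 460.3125
  ebony-bodied normal-winged: 2455 × 3/16 = 460.3125
  ebony-bodied vestigial-winged: 2455 × 1/16 = 153.4375
Contribution of gray-bodied vestigial-winged: (396 − 460.3125)² / 460.3125 = 8.9854

8.985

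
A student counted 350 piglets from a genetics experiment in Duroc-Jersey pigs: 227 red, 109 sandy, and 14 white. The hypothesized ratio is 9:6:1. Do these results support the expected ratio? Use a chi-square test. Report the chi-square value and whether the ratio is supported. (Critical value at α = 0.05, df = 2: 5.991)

11.217; not consistent

Expected counts for N = 350 under a 9:6:1 ratio (total parts = 16):
  red: 350 × 9/16 = 196.875
  sandy: 350 × 6/16 = 131.25
  white: 350 × 1/16 = 21.875
χ² = Σ (O − E)² / E
  red: (227 − 196.875)² / 196.875 = 4.6096
  sandy: (109 − 131.25)² / 131.25 = 3.7719
  white: (14 − 21.875)² / 21.875 = 2.8350
χ² = 4.6096 + 3.7719 + 2.8350 = 11.2165 ≈ 11.217
Degrees of freedom = 3 − 1 = 2; critical value at α = 0.05 is 5.991.
Since 11.217 > 5.991, we reject the null hypothesis — the data do not fit the 9:6:1 ratio.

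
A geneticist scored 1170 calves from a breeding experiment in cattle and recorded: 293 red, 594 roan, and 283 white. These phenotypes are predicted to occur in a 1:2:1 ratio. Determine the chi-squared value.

The 1:2:1 ratio has 4 parts, so with N = 1170 the expected counts are:
  red: 1170 × 1/4 = 292.5
  roan: 1170 × 2/4 = 585
  white: 1170 × 1/4 = 292.5
χ² = Σ (O − E)² / E
  red: (293 − 292.5)² / 292.5 = 0.0009
  roan: (594 − 585)² / 585 = 0.1385
  white: (283 − 292.5)² / 292.5 = 0.3085
χ² = 0.0009 + 0.1385 + 0.3085 = 0.4479 ≈ 0.448

0.448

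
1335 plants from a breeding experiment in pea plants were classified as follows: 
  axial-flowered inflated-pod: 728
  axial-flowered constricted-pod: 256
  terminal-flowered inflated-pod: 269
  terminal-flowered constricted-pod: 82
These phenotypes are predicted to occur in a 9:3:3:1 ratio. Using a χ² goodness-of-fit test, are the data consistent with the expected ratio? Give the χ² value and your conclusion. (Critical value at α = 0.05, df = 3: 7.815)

Expected counts for N = 1335 under a 9:3:3:1 ratio (total parts = 16):
  axial-flowered inflated-pod: 1335 × 9/16 = 750.9375
  axial-flowered constricted-pod: 1335 × 3/16 = 250.3125
  terminal-flowered inflated-pod: 1335 × 3/16 = 250.3125
  terminal-flowered constricted-pod: 1335 × 1/16 = 83.4375
χ² = Σ (O − E)² / E
  axial-flowered inflated-pod: (728 − 750.9375)² / 750.9375 = 0.7006
  axial-flowered constricted-pod: (256 − 250.3125)² / 250.3125 = 0.1292
  terminal-flowered inflated-pod: (269 − 250.3125)² / 250.3125 = 1.3951
  terminal-flowered constricted-pod: (82 − 83.4375)² / 83.4375 = 0.0248
χ² = 0.7006 + 0.1292 + 1.3951 + 0.0248 = 2.2497 ≈ 2.250
Degrees of freedom = 4 − 1 = 3; critical value at α = 0.05 is 7.815.
Since 2.250 < 7.815, we fail to reject the null hypothesis — the data are consistent with the 9:3:3:1 ratio.

2.250; consistent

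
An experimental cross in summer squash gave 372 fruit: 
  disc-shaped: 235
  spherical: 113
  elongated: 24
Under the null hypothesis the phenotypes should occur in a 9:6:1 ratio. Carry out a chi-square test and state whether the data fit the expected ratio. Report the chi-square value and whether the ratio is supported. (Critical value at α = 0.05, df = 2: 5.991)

8.227; not consistent

The 9:6:1 ratio has 16 parts, so with N = 372 the expected counts are:
  disc-shaped: 372 × 9/16 = 209.25
  spherical: 372 × 6/16 = 139.5
  elongated: 372 × 1/16 = 23.25
χ² = Σ (O − E)² / E
  disc-shaped: (235 − 209.25)² / 209.25 = 3.1688
  spherical: (113 − 139.5)² / 139.5 = 5.0341
  elongated: (24 − 23.25)² / 23.25 = 0.0242
χ² = 3.1688 + 5.0341 + 0.0242 = 8.2271 ≈ 8.227
Degrees of freedom = 3 − 1 = 2; critical value at α = 0.05 is 5.991.
Since 8.227 > 5.991, we reject the null hypothesis — the data do not fit the 9:6:1 ratio.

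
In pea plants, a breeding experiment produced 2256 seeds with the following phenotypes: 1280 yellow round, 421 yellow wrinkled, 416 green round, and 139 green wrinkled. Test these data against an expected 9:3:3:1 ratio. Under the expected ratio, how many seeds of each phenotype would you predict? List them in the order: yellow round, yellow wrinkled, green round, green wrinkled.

1269, 423, 423, 141

Total ratio parts = 16. Expected numbers out of 2256:
  yellow round: 2256 × 9/16 = 1269
  yellow wrinkled: 2256 × 3/16 = 423
  green round: 2256 × 3/16 = 423
  green wrinkled: 2256 × 1/16 = 141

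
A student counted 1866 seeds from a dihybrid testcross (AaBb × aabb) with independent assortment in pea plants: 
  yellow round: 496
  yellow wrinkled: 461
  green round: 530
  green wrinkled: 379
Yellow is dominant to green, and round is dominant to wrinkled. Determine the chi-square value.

A dihybrid testcross with independent assortment gives a 1:1:1:1 ratio.
The 1:1:1:1 ratio has 4 parts, so with N = 1866 the expected counts are:
  yellow round: 1866 × 1/4 = 466.5
  yellow wrinkled: 1866 × 1/4 = 466.5
  green round: 1866 × 1/4 = 466.5
  green wrinkled: 1866 × 1/4 = 466.5
χ² = Σ (O − E)² / E
  yellow round: (496 − 466.5)² / 466.5 = 1.8655
  yellow wrinkled: (461 − 466.5)² / 466.5 = 0.0648
  green round: (530 − 466.5)² / 466.5 = 8.6436
  green wrinkled: (379 − 466.5)² / 466.5 = 16.4121
χ² = 1.8655 + 0.0648 + 8.6436 + 16.4121 = 26.986

26.986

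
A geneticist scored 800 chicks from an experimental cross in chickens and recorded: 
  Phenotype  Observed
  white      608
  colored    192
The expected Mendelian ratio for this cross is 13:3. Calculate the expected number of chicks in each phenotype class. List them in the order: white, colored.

Under the 13:3 hypothesis (Σ ratio = 16, N = 800):
  white: 800 × 13/16 = 650
  colored: 800 × 3/16 = 150

650, 150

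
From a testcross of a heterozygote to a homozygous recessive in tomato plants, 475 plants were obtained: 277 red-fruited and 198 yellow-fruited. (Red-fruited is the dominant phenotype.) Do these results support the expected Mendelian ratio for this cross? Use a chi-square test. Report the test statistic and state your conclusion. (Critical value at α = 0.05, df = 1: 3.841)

A testcross of a heterozygote (Aa × aa) gives a 1:1 phenotypic ratio.
Under the 1:1 hypothesis (Σ ratio = 2, N = 475):
  red-fruited: 475 × 1/2 = 237.5
  yellow-fruited: 475 × 1/2 = 237.5
χ² = Σ (O − E)² / E
  red-fruited: (277 − 237.5)² / 237.5 = 6.5695
  yellow-fruited: (198 − 237.5)² / 237.5 = 6.5695
χ² = 6.5695 + 6.5695 = 13.139
Degrees of freedom = 2 − 1 = 1; critical value at α = 0.05 is 3.841.
Since 13.139 > 3.841, we reject the null hypothesis — the data do not fit the 1:1 ratio.

13.139; not consistent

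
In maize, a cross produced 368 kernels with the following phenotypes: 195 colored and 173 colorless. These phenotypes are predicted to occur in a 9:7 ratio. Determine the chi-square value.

1.590

Total ratio parts = 16. Expected numbers out of 368:
  colored: 368 × 9/16 = 207
  colorless: 368 × 7/16 = 161
χ² = Σ (O − E)² / E
  colored: (195 − 207)² / 207 = 0.6957
  colorless: (173 − 161)² / 161 = 0.8944
χ² = 0.6957 + 0.8944 = 1.5901 ≈ 1.590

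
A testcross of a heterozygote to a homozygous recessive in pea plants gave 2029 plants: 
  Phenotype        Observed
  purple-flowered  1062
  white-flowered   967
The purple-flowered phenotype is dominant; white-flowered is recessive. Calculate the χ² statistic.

A testcross of a heterozygote (Aa × aa) gives a 1:1 phenotypic ratio.
Under the 1:1 hypothesis (Σ ratio = 2, N = 2029):
  purple-flowered: 2029 × 1/2 = 1014.5
  white-flowered: 2029 × 1/2 = 1014.5
χ² = Σ (O − E)² / E
  purple-flowered: (1062 − 1014.5)² / 1014.5 = 2.2240
  white-flowered: (967 − 1014.5)² / 1014.5 = 2.2240
χ² = 2.2240 + 2.2240 = 4.448

4.448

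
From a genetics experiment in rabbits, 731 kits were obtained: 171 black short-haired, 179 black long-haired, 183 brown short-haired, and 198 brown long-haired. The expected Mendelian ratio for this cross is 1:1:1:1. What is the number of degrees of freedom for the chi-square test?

3

A goodness-of-fit test with 4 phenotype classes has df = 4 − 1 = 3.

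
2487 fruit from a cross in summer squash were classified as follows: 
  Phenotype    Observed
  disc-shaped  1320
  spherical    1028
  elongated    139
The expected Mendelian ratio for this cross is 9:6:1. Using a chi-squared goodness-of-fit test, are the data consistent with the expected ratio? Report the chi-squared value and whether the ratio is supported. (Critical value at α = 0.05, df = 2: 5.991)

Under the 9:6:1 hypothesis (Σ ratio = 16, N = 2487):
  disc-shaped: 2487 × 9/16 = 1398.9375
  spherical: 2487 × 6/16 = 932.625
  elongated: 2487 × 1/16 = 155.4375
χ² = Σ (O − E)² / E
  disc-shaped: (1320 − 1398.9375)² / 1398.9375 = 4.4542
  spherical: (1028 − 932.625)² / 932.625 = 9.7535
  elongated: (139 − 155.4375)² / 155.4375 = 1.7383
χ² = 4.4542 + 9.7535 + 1.7383 = 15.946
Degrees of freedom = 3 − 1 = 2; critical value at α = 0.05 is 5.991.
Since 15.946 > 5.991, we reject the null hypothesis — the data do not fit the 9:6:1 ratio.

15.946; not consistent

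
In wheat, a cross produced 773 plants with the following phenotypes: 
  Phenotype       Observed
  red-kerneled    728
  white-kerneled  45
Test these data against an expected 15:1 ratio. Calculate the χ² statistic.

The 15:1 ratio has 16 parts, so with N = 773 the expected counts are:
  red-kerneled: 773 × 15/16 = 724.6875
  white-kerneled: 773 × 1/16 = 48.3125
χ² = Σ (O − E)² / E
  red-kerneled: (728 − 724.6875)² / 724.6875 = 0.0151
  white-kerneled: (45 − 48.3125)² / 48.3125 = 0.2271
χ² = 0.0151 + 0.2271 = 0.2422 ≈ 0.242

0.242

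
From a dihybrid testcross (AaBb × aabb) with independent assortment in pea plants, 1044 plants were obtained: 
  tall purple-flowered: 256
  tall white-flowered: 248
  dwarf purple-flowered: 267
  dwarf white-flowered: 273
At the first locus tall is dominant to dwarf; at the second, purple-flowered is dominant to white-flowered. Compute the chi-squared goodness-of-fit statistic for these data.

A dihybrid testcross with independent assortment gives a 1:1:1:1 ratio.
Expected counts for N = 1044 under a 1:1:1:1 ratio (total parts = 4):
  tall purple-flowered: 1044 × 1/4 = 261
  tall white-flowered: 1044 × 1/4 = 261
  dwarf purple-flowered: 1044 × 1/4 = 261
  dwarf white-flowered: 1044 × 1/4 = 261
χ² = Σ (O − E)² / E
  tall purple-flowered: (256 − 261)² / 261 = 0.0958
  tall white-flowered: (248 − 261)² / 261 = 0.6475
  dwarf purple-flowered: (267 − 261)² / 261 = 0.1379
  dwarf white-flowered: (273 − 261)² / 261 = 0.5517
χ² = 0.0958 + 0.6475 + 0.1379 + 0.5517 = 1.4329 ≈ 1.433

1.433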